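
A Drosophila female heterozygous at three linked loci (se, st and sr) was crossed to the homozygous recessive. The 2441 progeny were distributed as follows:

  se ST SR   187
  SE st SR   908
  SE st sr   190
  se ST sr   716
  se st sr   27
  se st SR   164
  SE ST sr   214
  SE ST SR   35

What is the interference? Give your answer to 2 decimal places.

0.22

The two most frequent reciprocal classes, se ST sr and SE st SR, are the parental types, so the F1 was se ST sr / SE st SR.
The two rarest classes, se st sr and SE ST SR, are the double crossovers. Comparing them with the parentals, only the st allele has switched, so st is the middle locus and the order is sr – st – se.
sr–st: (377 + 62)/2441 = 0.1798; st–se: (378 + 62)/2441 = 0.1803.
Expected DCO frequency = 0.1798 × 0.1803 ≈ 0.03242; observed = 62/2441 ≈ 0.02540.
Coefficient of coincidence = 0.02540/0.03242 ≈ 0.78; interference = 1 − 0.78 = 0.22.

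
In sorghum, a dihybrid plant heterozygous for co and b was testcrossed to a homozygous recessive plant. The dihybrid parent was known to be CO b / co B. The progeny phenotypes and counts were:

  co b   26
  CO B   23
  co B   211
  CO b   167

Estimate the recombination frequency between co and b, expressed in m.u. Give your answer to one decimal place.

11.5 m.u.

The recombinant classes are CO B and co b: 23 + 26 = 49.
Recombination frequency = 49/427 = 0.1148 ≈ 11.5%, i.e. 11.5 m.u.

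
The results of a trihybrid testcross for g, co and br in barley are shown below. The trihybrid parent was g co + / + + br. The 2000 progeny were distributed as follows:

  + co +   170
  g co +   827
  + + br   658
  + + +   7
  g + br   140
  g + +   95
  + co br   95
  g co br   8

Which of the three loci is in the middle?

br

The two rarest classes, g co br and + + +, are the double crossovers. Comparing them with the parentals, only the br allele has switched, so br is the middle locus and the order is g – br – co.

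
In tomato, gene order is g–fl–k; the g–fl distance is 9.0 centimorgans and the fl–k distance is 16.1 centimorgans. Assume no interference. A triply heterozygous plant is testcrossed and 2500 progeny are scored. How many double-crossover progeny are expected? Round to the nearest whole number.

36

Map distances give recombination frequencies of 0.090 and 0.161 for the two intervals.
With no interference, expected double-crossover frequency = 0.090 × 0.161 = 0.01449.
Expected number = 0.01449 × 2500 = 36.23 ≈ 36.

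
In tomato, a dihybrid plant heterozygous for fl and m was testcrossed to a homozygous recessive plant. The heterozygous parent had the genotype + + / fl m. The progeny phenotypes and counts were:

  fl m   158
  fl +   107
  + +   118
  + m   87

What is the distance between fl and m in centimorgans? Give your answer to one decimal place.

The recombinant classes are + m and fl +: 87 + 107 = 194.
Recombination frequency = 194/470 = 0.4128 ≈ 41.3%, i.e. 41.3 centimorgans.

41.3 centimorgans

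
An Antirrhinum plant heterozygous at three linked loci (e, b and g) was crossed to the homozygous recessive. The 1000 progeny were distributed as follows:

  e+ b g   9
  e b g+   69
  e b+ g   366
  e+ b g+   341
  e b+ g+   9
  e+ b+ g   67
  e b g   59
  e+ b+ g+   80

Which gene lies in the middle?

The two most frequent reciprocal classes, e b+ g and e+ b g+, are the parental types, so the F1 was e b+ g / e+ b g+.
The two rarest classes, e b+ g+ and e+ b g, are the double crossovers. Comparing them with the parentals, only the g allele has switched, so g is the middle locus and the order is b – g – e.

g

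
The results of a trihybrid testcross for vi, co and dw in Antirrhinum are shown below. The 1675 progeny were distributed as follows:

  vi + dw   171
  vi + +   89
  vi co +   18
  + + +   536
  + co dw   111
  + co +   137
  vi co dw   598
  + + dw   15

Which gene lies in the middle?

The two most frequent reciprocal classes, + + + and vi co dw, are the parental types, so the F1 was + + + / vi co dw.
The two rarest classes, + + dw and vi co +, are the double crossovers. Comparing them with the parentals, only the dw allele has switched, so dw is the middle locus and the order is co – dw – vi.

dw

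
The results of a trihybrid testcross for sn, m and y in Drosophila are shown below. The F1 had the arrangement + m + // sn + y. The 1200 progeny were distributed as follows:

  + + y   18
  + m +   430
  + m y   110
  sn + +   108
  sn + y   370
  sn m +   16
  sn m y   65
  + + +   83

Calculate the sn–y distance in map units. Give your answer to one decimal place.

21.0 map units

The two rarest classes, sn m + and + + y, are the double crossovers. Comparing them with the parentals, only the sn allele has switched, so sn is the middle locus and the order is m – sn – y.
Crossovers in the sn–y interval produce the single-crossover classes + m y and sn + + (110 + 108 = 218) plus the double crossovers (34).
RF(sn–y) = (218 + 34) / 1200 = 252/1200 = 0.2100 → 21.0 map units.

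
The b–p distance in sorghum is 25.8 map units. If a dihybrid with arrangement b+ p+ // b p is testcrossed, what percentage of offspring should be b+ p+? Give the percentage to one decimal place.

37.1%

A map distance of 25.8 map units corresponds to a recombination frequency of 0.258.
The F1 is b+ p+ / b p, so b+ p+ is a parental gamete class with expected frequency (1 − r)/2 = 0.742/2 = 0.3710.
That is 0.3710 = 37.1% of the progeny.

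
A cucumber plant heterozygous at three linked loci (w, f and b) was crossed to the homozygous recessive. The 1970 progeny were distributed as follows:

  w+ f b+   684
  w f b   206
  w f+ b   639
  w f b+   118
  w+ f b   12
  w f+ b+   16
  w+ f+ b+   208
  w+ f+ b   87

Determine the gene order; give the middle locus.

b

The two most frequent reciprocal classes, w f+ b and w+ f b+, are the parental types, so the F1 was w f+ b / w+ f b+.
The two rarest classes, w f+ b+ and w+ f b, are the double crossovers. Comparing them with the parentals, only the b allele has switched, so b is the middle locus and the order is w – b – f.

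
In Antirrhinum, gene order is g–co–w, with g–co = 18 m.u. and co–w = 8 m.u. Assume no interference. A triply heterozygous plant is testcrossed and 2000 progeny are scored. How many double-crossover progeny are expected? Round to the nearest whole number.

Map distances give recombination frequencies of 0.180 and 0.080 for the two intervals.
With no interference, expected double-crossover frequency = 0.180 × 0.080 = 0.01440.
Expected number = 0.01440 × 2000 = 28.80 ≈ 29.

29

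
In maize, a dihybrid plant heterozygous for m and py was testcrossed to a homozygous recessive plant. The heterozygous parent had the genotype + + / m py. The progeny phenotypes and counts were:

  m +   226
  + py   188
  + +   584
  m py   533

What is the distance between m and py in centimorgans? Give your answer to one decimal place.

The recombinant classes are + py and m +: 188 + 226 = 414.
Recombination frequency = 414/1531 = 0.2704 ≈ 27.0%, i.e. 27.0 centimorgans.

27.0 centimorgans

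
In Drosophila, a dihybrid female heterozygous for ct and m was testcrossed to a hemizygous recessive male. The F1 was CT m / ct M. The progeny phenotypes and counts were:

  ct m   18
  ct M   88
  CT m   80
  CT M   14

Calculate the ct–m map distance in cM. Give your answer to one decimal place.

16.0 cM

The recombinant classes are CT M and ct m: 14 + 18 = 32.
Recombination frequency = 32/200 = 0.1600 ≈ 16.0%, i.e. 16.0 cM.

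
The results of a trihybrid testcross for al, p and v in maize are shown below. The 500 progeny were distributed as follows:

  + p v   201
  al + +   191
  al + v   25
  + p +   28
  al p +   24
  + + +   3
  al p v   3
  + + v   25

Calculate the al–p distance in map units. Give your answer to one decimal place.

11.0 map units

The two most frequent reciprocal classes, + p v and al + +, are the parental types, so the F1 was + p v / al + +.
The two rarest classes, al p v and + + +, are the double crossovers. Comparing them with the parentals, only the al allele has switched, so al is the middle locus and the order is p – al – v.
Crossovers in the p–al interval produce the single-crossover classes + + v and al p + (25 + 24 = 49) plus the double crossovers (6).
RF(p–al) = (49 + 6) / 500 = 55/500 = 0.1100 → 11.0 map units.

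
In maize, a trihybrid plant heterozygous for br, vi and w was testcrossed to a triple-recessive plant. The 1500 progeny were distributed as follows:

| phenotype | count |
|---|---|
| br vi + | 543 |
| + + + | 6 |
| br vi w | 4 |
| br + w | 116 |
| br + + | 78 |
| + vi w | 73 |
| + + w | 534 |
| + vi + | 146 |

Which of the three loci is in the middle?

w

The two most frequent reciprocal classes, + + w and br vi +, are the parental types, so the F1 was + + w / br vi +.
The two rarest classes, + + + and br vi w, are the double crossovers. Comparing them with the parentals, only the w allele has switched, so w is the middle locus and the order is br – w – vi.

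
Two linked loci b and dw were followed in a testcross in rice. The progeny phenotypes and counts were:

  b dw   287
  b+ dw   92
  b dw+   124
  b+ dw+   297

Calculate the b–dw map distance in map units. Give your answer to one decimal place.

27.0 map units

The two most frequent classes, b+ dw+ (297) and b dw (287), are the parental types, so the F1 was b+ dw+ / b dw.
The recombinant classes are b+ dw and b dw+: 92 + 124 = 216.
Recombination frequency = 216/800 = 0.2700 ≈ 27.0%, i.e. 27.0 map units.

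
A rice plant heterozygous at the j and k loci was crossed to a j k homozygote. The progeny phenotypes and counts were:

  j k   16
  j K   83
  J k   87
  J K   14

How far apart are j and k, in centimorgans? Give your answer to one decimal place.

15.0 centimorgans

The two most frequent classes, J k (87) and j K (83), are the parental types, so the F1 was J k / j K.
The recombinant classes are J K and j k: 14 + 16 = 30.
Recombination frequency = 30/200 = 0.1500 ≈ 15.0%, i.e. 15.0 centimorgans.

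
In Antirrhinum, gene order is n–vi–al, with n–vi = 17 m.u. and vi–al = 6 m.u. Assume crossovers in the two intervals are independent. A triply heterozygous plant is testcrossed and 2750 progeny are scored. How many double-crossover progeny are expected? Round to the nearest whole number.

Map distances give recombination frequencies of 0.170 and 0.060 for the two intervals.
With no interference, expected double-crossover frequency = 0.170 × 0.060 = 0.01020.
Expected number = 0.01020 × 2750 = 28.05 ≈ 28.

28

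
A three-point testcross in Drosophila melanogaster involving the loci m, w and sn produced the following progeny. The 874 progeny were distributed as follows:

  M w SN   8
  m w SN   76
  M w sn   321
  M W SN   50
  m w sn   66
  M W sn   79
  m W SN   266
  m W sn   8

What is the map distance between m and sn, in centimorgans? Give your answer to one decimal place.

The two most frequent reciprocal classes, M w sn and m W SN, are the parental types, so the F1 was M w sn / m W SN.
The two rarest classes, M w SN and m W sn, are the double crossovers. Comparing them with the parentals, only the sn allele has switched, so sn is the middle locus and the order is m – sn – w.
Crossovers in the m–sn interval produce the single-crossover classes m w sn and M W SN (66 + 50 = 116) plus the double crossovers (16).
RF(m–sn) = (116 + 16) / 874 = 132/874 = 0.1510 → 15.1 centimorgans.

15.1 centimorgans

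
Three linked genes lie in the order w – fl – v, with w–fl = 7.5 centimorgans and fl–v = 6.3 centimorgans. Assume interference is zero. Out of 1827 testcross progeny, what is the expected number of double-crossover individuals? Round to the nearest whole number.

Map distances give recombination frequencies of 0.075 and 0.063 for the two intervals.
With no interference, expected double-crossover frequency = 0.075 × 0.063 = 0.00473.
Expected number = 0.00473 × 1827 = 8.63 ≈ 9.

9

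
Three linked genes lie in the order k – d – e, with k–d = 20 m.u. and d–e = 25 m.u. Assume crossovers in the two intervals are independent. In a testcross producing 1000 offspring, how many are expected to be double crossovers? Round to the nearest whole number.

Map distances give recombination frequencies of 0.200 and 0.250 for the two intervals.
With no interference, expected double-crossover frequency = 0.200 × 0.250 = 0.05000.
Expected number = 0.05000 × 1000 = 50.00 ≈ 50.

50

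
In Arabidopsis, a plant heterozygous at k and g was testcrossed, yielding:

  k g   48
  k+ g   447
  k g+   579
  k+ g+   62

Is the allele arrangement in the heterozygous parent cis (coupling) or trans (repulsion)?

trans

The two most frequent classes are k+ g (447) and k g+ (579); these are the parental (non-recombinant) types.
So the F1 carried k+ g on one chromosome and k g+ on the other — the recessive alleles are on opposite chromosomes (trans / repulsion).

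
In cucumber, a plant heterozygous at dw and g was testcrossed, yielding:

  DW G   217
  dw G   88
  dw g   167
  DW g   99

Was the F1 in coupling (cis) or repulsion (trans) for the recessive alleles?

The two most frequent classes are DW G (217) and dw g (167); these are the parental (non-recombinant) types.
So the F1 carried DW G on one chromosome and dw g on the other — the recessive alleles are on the same chromosome (cis / coupling).

cis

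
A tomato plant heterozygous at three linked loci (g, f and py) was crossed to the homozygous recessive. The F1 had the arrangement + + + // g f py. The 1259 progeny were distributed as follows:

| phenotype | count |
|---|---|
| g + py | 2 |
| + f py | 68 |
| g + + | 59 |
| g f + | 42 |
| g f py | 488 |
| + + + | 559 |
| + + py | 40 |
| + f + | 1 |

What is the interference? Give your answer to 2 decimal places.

The two rarest classes, + f + and g + py, are the double crossovers. Comparing them with the parentals, only the f allele has switched, so f is the middle locus and the order is py – f – g.
py–f: (82 + 3)/1259 = 0.0675; f–g: (127 + 3)/1259 = 0.1033.
Expected DCO frequency = 0.0675 × 0.1033 ≈ 0.00697; observed = 3/1259 ≈ 0.00238.
Coefficient of coincidence = 0.00238/0.00697 ≈ 0.34; interference = 1 − 0.34 = 0.66.

0.66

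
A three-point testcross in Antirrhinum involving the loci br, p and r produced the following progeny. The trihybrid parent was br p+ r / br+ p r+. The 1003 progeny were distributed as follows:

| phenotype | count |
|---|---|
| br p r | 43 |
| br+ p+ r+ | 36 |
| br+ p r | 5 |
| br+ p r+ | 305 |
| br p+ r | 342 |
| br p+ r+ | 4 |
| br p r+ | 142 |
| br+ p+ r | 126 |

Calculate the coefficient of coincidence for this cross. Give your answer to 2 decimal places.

The two rarest classes, br p+ r+ and br+ p r, are the double crossovers. Comparing them with the parentals, only the r allele has switched, so r is the middle locus and the order is br – r – p.
br–r: (268 + 9)/1003 = 0.2762; r–p: (79 + 9)/1003 = 0.0877.
Expected DCO frequency = 0.2762 × 0.0877 ≈ 0.02422; observed = 9/1003 ≈ 0.00897.
Coefficient of coincidence = 0.00897/0.02422 ≈ 0.37.

0.37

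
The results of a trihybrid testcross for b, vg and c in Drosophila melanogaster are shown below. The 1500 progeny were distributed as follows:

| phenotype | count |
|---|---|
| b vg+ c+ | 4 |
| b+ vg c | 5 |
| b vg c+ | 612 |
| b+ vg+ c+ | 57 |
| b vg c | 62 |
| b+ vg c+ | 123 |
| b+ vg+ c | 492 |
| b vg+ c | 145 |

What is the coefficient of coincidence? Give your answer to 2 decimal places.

The two most frequent reciprocal classes, b vg c+ and b+ vg+ c, are the parental types, so the F1 was b vg c+ / b+ vg+ c.
The two rarest classes, b vg+ c+ and b+ vg c, are the double crossovers. Comparing them with the parentals, only the vg allele has switched, so vg is the middle locus and the order is b – vg – c.
b–vg: (268 + 9)/1500 = 0.1847; vg–c: (119 + 9)/1500 = 0.0853.
Expected DCO frequency = 0.1847 × 0.0853 ≈ 0.01575; observed = 9/1500 ≈ 0.00600.
Coefficient of coincidence = 0.00600/0.01575 ≈ 0.38.

0.38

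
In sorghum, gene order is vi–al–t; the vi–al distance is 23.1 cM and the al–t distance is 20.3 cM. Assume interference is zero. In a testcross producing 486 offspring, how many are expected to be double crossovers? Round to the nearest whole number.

23

Map distances give recombination frequencies of 0.231 and 0.203 for the two intervals.
With no interference, expected double-crossover frequency = 0.231 × 0.203 = 0.04689.
Expected number = 0.04689 × 486 = 22.79 ≈ 23.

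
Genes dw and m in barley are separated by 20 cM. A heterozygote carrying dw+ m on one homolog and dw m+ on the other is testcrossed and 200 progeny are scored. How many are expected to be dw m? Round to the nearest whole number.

20

A map distance of 20 cM corresponds to a recombination frequency of 0.200.
The F1 is dw+ m / dw m+, so dw m is a recombinant gamete class with expected frequency r/2 = 0.200/2 = 0.1000.
Expected number = 0.1000 × 200 = 20.00 ≈ 20.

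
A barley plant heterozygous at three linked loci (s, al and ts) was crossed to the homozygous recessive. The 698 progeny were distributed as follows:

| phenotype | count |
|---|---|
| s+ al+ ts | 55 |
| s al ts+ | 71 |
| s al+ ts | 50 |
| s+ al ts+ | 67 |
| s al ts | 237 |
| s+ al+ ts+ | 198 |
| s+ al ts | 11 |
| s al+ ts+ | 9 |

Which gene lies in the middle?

The two most frequent reciprocal classes, s+ al+ ts+ and s al ts, are the parental types, so the F1 was s+ al+ ts+ / s al ts.
The two rarest classes, s al+ ts+ and s+ al ts, are the double crossovers. Comparing them with the parentals, only the s allele has switched, so s is the middle locus and the order is al – s – ts.

s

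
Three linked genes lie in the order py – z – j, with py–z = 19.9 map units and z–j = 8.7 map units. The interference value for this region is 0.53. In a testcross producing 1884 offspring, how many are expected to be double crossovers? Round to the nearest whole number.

Map distances give recombination frequencies of 0.199 and 0.087 for the two intervals.
With interference 0.53 (so coincidence = 0.47), expected double-crossover frequency = 0.199 × 0.087 × 0.47 = 0.00814.
Expected number = 0.00814 × 1884 = 15.33 ≈ 15.

15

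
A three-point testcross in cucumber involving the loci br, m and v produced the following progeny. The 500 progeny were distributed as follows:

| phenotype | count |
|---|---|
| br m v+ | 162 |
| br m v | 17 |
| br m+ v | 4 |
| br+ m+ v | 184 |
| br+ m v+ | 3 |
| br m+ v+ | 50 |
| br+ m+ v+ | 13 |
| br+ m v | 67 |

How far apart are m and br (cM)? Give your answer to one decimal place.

24.8 cM

The two most frequent reciprocal classes, br+ m+ v and br m v+, are the parental types, so the F1 was br+ m+ v / br m v+.
The two rarest classes, br m+ v and br+ m v+, are the double crossovers. Comparing them with the parentals, only the br allele has switched, so br is the middle locus and the order is v – br – m.
Crossovers in the br–m interval produce the single-crossover classes br+ m v and br m+ v+ (67 + 50 = 117) plus the double crossovers (7).
RF(br–m) = (117 + 7) / 500 = 124/500 = 0.2480 → 24.8 cM.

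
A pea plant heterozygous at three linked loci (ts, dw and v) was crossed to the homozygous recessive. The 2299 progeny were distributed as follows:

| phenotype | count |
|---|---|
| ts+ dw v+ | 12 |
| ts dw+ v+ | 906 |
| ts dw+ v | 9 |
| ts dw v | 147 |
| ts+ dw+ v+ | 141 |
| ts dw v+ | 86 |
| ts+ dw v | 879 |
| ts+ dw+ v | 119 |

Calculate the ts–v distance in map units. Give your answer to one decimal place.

The two most frequent reciprocal classes, ts+ dw v and ts dw+ v+, are the parental types, so the F1 was ts+ dw v / ts dw+ v+.
The two rarest classes, ts+ dw v+ and ts dw+ v, are the double crossovers. Comparing them with the parentals, only the v allele has switched, so v is the middle locus and the order is ts – v – dw.
Crossovers in the ts–v interval produce the single-crossover classes ts dw v and ts+ dw+ v+ (147 + 141 = 288) plus the double crossovers (21).
RF(ts–v) = (288 + 21) / 2299 = 309/2299 = 0.1344 → 13.4 map units.

13.4 map units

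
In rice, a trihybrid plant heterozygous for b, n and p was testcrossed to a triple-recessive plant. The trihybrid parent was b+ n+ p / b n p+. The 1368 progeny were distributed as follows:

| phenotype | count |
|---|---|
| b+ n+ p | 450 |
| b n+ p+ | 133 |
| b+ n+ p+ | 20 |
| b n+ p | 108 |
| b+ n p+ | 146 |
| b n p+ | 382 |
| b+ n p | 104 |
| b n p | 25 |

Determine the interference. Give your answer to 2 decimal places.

0.27

The two rarest classes, b+ n+ p+ and b n p, are the double crossovers. Comparing them with the parentals, only the p allele has switched, so p is the middle locus and the order is b – p – n.
b–p: (254 + 45)/1368 = 0.2186; p–n: (237 + 45)/1368 = 0.2061.
Expected DCO frequency = 0.2186 × 0.2061 ≈ 0.04505; observed = 45/1368 ≈ 0.03289.
Coefficient of coincidence = 0.03289/0.04505 ≈ 0.73; interference = 1 − 0.73 = 0.27.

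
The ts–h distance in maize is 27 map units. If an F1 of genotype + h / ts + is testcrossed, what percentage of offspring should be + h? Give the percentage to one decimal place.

A map distance of 27 map units corresponds to a recombination frequency of 0.270.
The F1 is + h / ts +, so + h is a parental gamete class with expected frequency (1 − r)/2 = 0.730/2 = 0.3650.
That is 0.3650 = 36.5% of the progeny.

36.5%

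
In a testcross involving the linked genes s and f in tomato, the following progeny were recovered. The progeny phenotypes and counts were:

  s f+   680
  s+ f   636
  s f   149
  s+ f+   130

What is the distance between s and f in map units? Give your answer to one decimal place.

17.5 map units

The two most frequent classes, s+ f (636) and s f+ (680), are the parental types, so the F1 was s+ f / s f+.
The recombinant classes are s+ f+ and s f: 130 + 149 = 279.
Recombination frequency = 279/1595 = 0.1749 ≈ 17.5%, i.e. 17.5 map units.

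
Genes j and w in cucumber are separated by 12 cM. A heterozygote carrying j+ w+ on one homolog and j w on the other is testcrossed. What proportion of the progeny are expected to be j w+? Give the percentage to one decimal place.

A map distance of 12 cM corresponds to a recombination frequency of 0.120.
The F1 is j+ w+ / j w, so j w+ is a recombinant gamete class with expected frequency r/2 = 0.120/2 = 0.0600.
That is 0.0600 = 6.0% of the progeny.

6.0%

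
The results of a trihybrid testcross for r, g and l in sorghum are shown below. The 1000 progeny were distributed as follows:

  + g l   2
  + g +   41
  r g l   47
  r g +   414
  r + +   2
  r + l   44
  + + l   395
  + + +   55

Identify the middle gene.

g

The two most frequent reciprocal classes, r g + and + + l, are the parental types, so the F1 was r g + / + + l.
The two rarest classes, r + + and + g l, are the double crossovers. Comparing them with the parentals, only the g allele has switched, so g is the middle locus and the order is l – g – r.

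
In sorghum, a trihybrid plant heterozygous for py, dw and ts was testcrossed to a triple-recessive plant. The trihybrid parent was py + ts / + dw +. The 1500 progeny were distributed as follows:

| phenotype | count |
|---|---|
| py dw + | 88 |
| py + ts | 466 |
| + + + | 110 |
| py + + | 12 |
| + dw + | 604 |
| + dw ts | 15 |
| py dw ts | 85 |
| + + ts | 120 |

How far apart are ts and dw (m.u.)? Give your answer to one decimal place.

The two rarest classes, py + + and + dw ts, are the double crossovers. Comparing them with the parentals, only the ts allele has switched, so ts is the middle locus and the order is dw – ts – py.
Crossovers in the dw–ts interval produce the single-crossover classes py dw ts and + + + (85 + 110 = 195) plus the double crossovers (27).
RF(dw–ts) = (195 + 27) / 1500 = 222/1500 = 0.1480 → 14.8 m.u.

14.8 m.u.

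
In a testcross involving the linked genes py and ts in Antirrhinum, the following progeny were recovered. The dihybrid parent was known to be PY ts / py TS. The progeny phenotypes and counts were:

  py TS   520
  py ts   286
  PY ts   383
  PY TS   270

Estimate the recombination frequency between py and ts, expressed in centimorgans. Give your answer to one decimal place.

38.1 centimorgans

The recombinant classes are PY TS and py ts: 270 + 286 = 556.
Recombination frequency = 556/1459 = 0.3811 ≈ 38.1%, i.e. 38.1 centimorgans.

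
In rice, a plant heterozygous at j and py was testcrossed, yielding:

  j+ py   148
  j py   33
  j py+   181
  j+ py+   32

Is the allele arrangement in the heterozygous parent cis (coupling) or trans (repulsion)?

trans

The two most frequent classes are j+ py (148) and j py+ (181); these are the parental (non-recombinant) types.
So the F1 carried j+ py on one chromosome and j py+ on the other — the recessive alleles are on opposite chromosomes (trans / repulsion).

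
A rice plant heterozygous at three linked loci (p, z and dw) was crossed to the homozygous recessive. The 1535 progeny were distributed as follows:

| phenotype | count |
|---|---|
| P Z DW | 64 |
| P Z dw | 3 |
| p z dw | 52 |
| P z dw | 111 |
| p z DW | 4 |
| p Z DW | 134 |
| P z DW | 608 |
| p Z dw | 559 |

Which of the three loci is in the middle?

p

The two most frequent reciprocal classes, p Z dw and P z DW, are the parental types, so the F1 was p Z dw / P z DW.
The two rarest classes, P Z dw and p z DW, are the double crossovers. Comparing them with the parentals, only the p allele has switched, so p is the middle locus and the order is z – p – dw.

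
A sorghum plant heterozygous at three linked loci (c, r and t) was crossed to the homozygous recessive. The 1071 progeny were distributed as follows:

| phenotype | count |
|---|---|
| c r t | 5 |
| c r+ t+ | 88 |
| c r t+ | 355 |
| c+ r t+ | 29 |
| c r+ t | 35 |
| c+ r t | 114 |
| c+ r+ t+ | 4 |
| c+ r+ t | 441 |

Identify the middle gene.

t

The two most frequent reciprocal classes, c r t+ and c+ r+ t, are the parental types, so the F1 was c r t+ / c+ r+ t.
The two rarest classes, c r t and c+ r+ t+, are the double crossovers. Comparing them with the parentals, only the t allele has switched, so t is the middle locus and the order is c – t – r.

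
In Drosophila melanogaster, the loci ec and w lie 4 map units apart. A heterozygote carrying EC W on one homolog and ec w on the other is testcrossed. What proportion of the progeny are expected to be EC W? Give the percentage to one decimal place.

48.0%

A map distance of 4 map units corresponds to a recombination frequency of 0.040.
The F1 is EC W / ec w, so EC W is a parental gamete class with expected frequency (1 − r)/2 = 0.960/2 = 0.4800.
That is 0.4800 = 48.0% of the progeny.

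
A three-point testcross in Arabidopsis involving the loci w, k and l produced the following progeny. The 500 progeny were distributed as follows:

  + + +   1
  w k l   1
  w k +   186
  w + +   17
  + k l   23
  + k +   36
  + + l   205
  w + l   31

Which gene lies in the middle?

l

The two most frequent reciprocal classes, + + l and w k +, are the parental types, so the F1 was + + l / w k +.
The two rarest classes, + + + and w k l, are the double crossovers. Comparing them with the parentals, only the l allele has switched, so l is the middle locus and the order is w – l – k.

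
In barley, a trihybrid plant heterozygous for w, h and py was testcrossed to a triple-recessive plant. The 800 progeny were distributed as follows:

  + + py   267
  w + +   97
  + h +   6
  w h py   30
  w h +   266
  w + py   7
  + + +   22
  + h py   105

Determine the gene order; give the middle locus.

The two most frequent reciprocal classes, w h + and + + py, are the parental types, so the F1 was w h + / + + py.
The two rarest classes, + h + and w + py, are the double crossovers. Comparing them with the parentals, only the w allele has switched, so w is the middle locus and the order is h – w – py.

w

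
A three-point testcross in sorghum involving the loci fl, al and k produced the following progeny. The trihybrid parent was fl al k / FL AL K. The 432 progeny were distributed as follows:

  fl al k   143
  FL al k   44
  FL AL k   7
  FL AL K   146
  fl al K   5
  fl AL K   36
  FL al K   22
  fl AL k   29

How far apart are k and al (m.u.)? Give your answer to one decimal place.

The two rarest classes, fl al K and FL AL k, are the double crossovers. Comparing them with the parentals, only the k allele has switched, so k is the middle locus and the order is fl – k – al.
Crossovers in the k–al interval produce the single-crossover classes fl AL k and FL al K (29 + 22 = 51) plus the double crossovers (12).
RF(k–al) = (51 + 12) / 432 = 63/432 = 0.1458 → 14.6 m.u.

14.6 m.u.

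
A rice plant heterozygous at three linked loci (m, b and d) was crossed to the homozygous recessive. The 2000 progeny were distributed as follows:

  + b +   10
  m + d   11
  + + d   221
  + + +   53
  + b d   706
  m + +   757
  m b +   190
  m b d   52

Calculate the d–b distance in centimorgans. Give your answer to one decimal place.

The two most frequent reciprocal classes, + b d and m + +, are the parental types, so the F1 was + b d / m + +.
The two rarest classes, + b + and m + d, are the double crossovers. Comparing them with the parentals, only the d allele has switched, so d is the middle locus and the order is m – d – b.
Crossovers in the d–b interval produce the single-crossover classes + + d and m b + (221 + 190 = 411) plus the double crossovers (21).
RF(d–b) = (411 + 21) / 2000 = 432/2000 = 0.2160 → 21.6 centimorgans.

21.6 centimorgans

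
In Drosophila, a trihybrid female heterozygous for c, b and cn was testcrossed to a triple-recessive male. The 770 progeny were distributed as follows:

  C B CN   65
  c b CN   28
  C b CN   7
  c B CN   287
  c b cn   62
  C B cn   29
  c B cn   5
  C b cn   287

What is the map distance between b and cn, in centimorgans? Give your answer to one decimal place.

The two most frequent reciprocal classes, C b cn and c B CN, are the parental types, so the F1 was C b cn / c B CN.
The two rarest classes, C b CN and c B cn, are the double crossovers. Comparing them with the parentals, only the cn allele has switched, so cn is the middle locus and the order is c – cn – b.
Crossovers in the cn–b interval produce the single-crossover classes C B cn and c b CN (29 + 28 = 57) plus the double crossovers (12).
RF(cn–b) = (57 + 12) / 770 = 69/770 = 0.0896 → 9.0 centimorgans.

9.0 centimorgans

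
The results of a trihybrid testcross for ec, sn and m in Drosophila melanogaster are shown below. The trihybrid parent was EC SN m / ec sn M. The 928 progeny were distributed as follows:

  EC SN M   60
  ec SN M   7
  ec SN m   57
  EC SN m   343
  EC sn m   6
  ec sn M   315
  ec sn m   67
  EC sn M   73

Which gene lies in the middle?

The two rarest classes, EC sn m and ec SN M, are the double crossovers. Comparing them with the parentals, only the sn allele has switched, so sn is the middle locus and the order is ec – sn – m.

sn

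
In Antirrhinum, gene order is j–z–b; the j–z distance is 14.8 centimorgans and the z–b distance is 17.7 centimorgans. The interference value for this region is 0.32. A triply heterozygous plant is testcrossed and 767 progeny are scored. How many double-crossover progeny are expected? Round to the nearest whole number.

14

Map distances give recombination frequencies of 0.148 and 0.177 for the two intervals.
With interference 0.32 (so coincidence = 0.68), expected double-crossover frequency = 0.148 × 0.177 × 0.68 = 0.01781.
Expected number = 0.01781 × 767 = 13.66 ≈ 14.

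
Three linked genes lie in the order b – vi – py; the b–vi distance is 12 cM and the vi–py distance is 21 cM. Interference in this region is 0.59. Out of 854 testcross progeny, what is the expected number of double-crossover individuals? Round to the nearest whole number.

Map distances give recombination frequencies of 0.120 and 0.210 for the two intervals.
With interference 0.59 (so coincidence = 0.41), expected double-crossover frequency = 0.120 × 0.210 × 0.41 = 0.01033.
Expected number = 0.01033 × 854 = 8.82 ≈ 9.

9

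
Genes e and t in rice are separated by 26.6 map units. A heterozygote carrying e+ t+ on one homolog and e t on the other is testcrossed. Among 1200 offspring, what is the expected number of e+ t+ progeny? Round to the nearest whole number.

440

A map distance of 26.6 map units corresponds to a recombination frequency of 0.266.
The F1 is e+ t+ / e t, so e+ t+ is a parental gamete class with expected frequency (1 − r)/2 = 0.734/2 = 0.3670.
Expected number = 0.3670 × 1200 = 440.40 ≈ 440.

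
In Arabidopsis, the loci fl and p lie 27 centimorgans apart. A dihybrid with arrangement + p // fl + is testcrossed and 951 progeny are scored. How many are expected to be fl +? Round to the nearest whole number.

347

A map distance of 27 centimorgans corresponds to a recombination frequency of 0.270.
The F1 is + p / fl +, so fl + is a parental gamete class with expected frequency (1 − r)/2 = 0.730/2 = 0.3650.
Expected number = 0.3650 × 951 = 347.12 ≈ 347.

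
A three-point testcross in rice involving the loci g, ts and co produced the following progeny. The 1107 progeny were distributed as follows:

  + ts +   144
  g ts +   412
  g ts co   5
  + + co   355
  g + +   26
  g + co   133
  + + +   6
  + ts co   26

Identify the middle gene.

The two most frequent reciprocal classes, + + co and g ts +, are the parental types, so the F1 was + + co / g ts +.
The two rarest classes, + + + and g ts co, are the double crossovers. Comparing them with the parentals, only the co allele has switched, so co is the middle locus and the order is ts – co – g.

co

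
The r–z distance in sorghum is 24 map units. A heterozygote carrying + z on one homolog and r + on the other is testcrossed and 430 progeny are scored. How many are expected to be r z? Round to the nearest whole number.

A map distance of 24 map units corresponds to a recombination frequency of 0.240.
The F1 is + z / r +, so r z is a recombinant gamete class with expected frequency r/2 = 0.240/2 = 0.1200.
Expected number = 0.1200 × 430 = 51.60 ≈ 52.

52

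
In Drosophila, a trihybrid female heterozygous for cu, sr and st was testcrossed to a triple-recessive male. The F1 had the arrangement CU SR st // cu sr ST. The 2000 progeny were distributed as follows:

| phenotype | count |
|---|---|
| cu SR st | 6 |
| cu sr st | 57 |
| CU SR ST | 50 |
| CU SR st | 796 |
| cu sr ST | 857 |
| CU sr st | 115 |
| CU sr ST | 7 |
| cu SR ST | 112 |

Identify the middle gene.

cu

The two rarest classes, cu SR st and CU sr ST, are the double crossovers. Comparing them with the parentals, only the cu allele has switched, so cu is the middle locus and the order is st – cu – sr.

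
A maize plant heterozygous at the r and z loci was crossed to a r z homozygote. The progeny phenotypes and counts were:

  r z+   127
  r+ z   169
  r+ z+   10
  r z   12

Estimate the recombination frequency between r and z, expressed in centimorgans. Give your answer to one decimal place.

6.9 centimorgans

The two most frequent classes, r+ z (169) and r z+ (127), are the parental types, so the F1 was r+ z / r z+.
The recombinant classes are r+ z+ and r z: 10 + 12 = 22.
Recombination frequency = 22/318 = 0.0692 ≈ 6.9%, i.e. 6.9 centimorgans.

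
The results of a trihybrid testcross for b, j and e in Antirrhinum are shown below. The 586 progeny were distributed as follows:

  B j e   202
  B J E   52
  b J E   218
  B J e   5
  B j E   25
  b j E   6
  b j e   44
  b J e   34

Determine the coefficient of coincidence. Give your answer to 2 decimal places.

0.86

The two most frequent reciprocal classes, B j e and b J E, are the parental types, so the F1 was B j e / b J E.
The two rarest classes, B J e and b j E, are the double crossovers. Comparing them with the parentals, only the j allele has switched, so j is the middle locus and the order is e – j – b.
e–j: (59 + 11)/586 = 0.1195; j–b: (96 + 11)/586 = 0.1826.
Expected DCO frequency = 0.1195 × 0.1826 ≈ 0.02182; observed = 11/586 ≈ 0.01877.
Coefficient of coincidence = 0.01877/0.02182 ≈ 0.86.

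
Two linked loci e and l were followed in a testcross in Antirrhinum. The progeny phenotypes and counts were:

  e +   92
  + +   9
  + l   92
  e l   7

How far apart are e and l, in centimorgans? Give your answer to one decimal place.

The two most frequent classes, + l (92) and e + (92), are the parental types, so the F1 was + l / e +.
The recombinant classes are + + and e l: 9 + 7 = 16.
Recombination frequency = 16/200 = 0.0800 ≈ 8.0%, i.e. 8.0 centimorgans.

8.0 centimorgans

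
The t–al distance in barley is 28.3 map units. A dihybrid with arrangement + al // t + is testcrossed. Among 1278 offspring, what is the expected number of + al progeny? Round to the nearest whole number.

A map distance of 28.3 map units corresponds to a recombination frequency of 0.283.
The F1 is + al / t +, so + al is a parental gamete class with expected frequency (1 − r)/2 = 0.717/2 = 0.3585.
Expected number = 0.3585 × 1278 = 458.16 ≈ 458.

458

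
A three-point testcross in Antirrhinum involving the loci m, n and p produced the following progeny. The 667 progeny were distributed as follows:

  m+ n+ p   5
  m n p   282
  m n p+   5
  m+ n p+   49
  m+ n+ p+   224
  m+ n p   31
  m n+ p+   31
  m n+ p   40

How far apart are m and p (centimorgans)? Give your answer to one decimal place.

10.8 centimorgans

The two most frequent reciprocal classes, m n p and m+ n+ p+, are the parental types, so the F1 was m n p / m+ n+ p+.
The two rarest classes, m n p+ and m+ n+ p, are the double crossovers. Comparing them with the parentals, only the p allele has switched, so p is the middle locus and the order is m – p – n.
Crossovers in the m–p interval produce the single-crossover classes m+ n p and m n+ p+ (31 + 31 = 62) plus the double crossovers (10).
RF(m–p) = (62 + 10) / 667 = 72/667 = 0.1079 → 10.8 centimorgans.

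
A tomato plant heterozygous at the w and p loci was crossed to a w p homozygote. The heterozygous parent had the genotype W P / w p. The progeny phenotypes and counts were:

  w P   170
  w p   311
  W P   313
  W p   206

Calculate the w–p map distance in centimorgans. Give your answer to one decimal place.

37.6 centimorgans

The recombinant classes are W p and w P: 206 + 170 = 376.
Recombination frequency = 376/1000 = 0.3760 ≈ 37.6%, i.e. 37.6 centimorgans.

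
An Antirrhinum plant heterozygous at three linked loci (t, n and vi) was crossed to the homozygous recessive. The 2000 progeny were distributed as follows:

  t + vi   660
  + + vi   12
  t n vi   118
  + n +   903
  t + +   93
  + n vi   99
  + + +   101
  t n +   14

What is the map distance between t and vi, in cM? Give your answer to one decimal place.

The two most frequent reciprocal classes, + n + and t + vi, are the parental types, so the F1 was + n + / t + vi.
The two rarest classes, t n + and + + vi, are the double crossovers. Comparing them with the parentals, only the t allele has switched, so t is the middle locus and the order is vi – t – n.
Crossovers in the vi–t interval produce the single-crossover classes + n vi and t + + (99 + 93 = 192) plus the double crossovers (26).
RF(vi–t) = (192 + 26) / 2000 = 218/2000 = 0.1090 → 10.9 cM.

10.9 cM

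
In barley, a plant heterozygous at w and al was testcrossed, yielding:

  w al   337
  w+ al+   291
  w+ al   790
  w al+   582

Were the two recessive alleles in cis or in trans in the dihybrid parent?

trans

The two most frequent classes are w+ al (790) and w al+ (582); these are the parental (non-recombinant) types.
So the F1 carried w+ al on one chromosome and w al+ on the other — the recessive alleles are on opposite chromosomes (trans / repulsion).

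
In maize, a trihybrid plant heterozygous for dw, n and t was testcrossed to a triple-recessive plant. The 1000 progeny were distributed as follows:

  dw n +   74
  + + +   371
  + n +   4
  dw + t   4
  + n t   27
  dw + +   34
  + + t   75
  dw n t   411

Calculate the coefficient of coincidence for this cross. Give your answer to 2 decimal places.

The two most frequent reciprocal classes, dw n t and + + +, are the parental types, so the F1 was dw n t / + + +.
The two rarest classes, dw + t and + n +, are the double crossovers. Comparing them with the parentals, only the n allele has switched, so n is the middle locus and the order is dw – n – t.
dw–n: (61 + 8)/1000 = 0.0690; n–t: (149 + 8)/1000 = 0.1570.
Expected DCO frequency = 0.0690 × 0.1570 ≈ 0.01083; observed = 8/1000 ≈ 0.00800.
Coefficient of coincidence = 0.00800/0.01083 ≈ 0.74.

0.74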